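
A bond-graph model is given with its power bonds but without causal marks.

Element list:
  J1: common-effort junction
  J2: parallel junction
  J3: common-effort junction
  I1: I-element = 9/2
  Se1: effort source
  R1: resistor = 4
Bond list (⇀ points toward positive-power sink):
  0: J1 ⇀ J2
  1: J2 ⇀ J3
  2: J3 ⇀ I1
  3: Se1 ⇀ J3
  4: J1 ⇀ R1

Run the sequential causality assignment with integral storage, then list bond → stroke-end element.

#0 stroke at J1
#1 stroke at J2
#2 stroke at I1
#3 stroke at J3
#4 stroke at R1

b3 |J3  (Se1 fixes effort; stroke away)
b1 |J2  (0-jn J3 has e-setter on 3)
b2 |I1  (J3 effort already set via bond 3)
b0 |J1  (common-e at J2 fixed by 1)
b4 |R1  (J1 effort already set via bond 0)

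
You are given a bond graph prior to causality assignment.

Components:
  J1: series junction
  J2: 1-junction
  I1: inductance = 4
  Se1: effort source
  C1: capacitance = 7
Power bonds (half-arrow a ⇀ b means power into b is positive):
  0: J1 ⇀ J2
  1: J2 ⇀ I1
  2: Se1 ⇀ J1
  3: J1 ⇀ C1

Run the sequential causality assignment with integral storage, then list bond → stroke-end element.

#0 |J2
#1 |I1
#2 |J1
#3 |J1

b2 →J1  (source Se1 imposes e)
b1 →I1  (prefer integral on I1)
b0 →J2  (1-jn J2 has f-setter on 1)
b3 →J1  (J1: bond 0 brought flow, rest push out)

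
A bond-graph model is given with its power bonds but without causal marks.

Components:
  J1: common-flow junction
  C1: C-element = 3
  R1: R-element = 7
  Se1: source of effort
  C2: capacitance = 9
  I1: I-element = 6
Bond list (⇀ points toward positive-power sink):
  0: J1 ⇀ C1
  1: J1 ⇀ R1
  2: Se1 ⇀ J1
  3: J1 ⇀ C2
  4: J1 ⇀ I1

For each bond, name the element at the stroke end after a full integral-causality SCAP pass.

β0 stroke→J1
β1 stroke→J1
β2 stroke→J1
β3 stroke→J1
β4 stroke→I1

#2 →J1  (Se1 (Se) sets effort on bond)
#0 →J1  (prefer integral on C1)
#3 →J1  (prefer integral on C2)
#4 →I1  (prefer integral on I1)
#1 →J1  (J1: bond 4 brought flow, rest push out)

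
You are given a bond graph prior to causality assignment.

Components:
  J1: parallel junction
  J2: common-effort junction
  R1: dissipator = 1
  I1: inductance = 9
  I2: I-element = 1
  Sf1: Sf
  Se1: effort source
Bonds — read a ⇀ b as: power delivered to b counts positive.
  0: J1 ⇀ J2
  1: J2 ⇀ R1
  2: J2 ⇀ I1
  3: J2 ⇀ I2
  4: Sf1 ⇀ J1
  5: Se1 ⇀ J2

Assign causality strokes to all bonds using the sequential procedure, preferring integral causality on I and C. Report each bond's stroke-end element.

bond 0 →J1
bond 1 →R1
bond 2 →I1
bond 3 →I2
bond 4 →Sf1
bond 5 →J2

β4 |Sf1  (source Sf1 imposes f)
β5 |J2  (Se1 (Se) sets effort on bond)
β0 |J1  (only one effort-in slot at J1)
β1 |R1  (0-jn J2 has e-setter on 5)
β2 |I1  (J2: bond 5 brought effort, rest push out)
β3 |I2  (J2 effort already set via bond 5)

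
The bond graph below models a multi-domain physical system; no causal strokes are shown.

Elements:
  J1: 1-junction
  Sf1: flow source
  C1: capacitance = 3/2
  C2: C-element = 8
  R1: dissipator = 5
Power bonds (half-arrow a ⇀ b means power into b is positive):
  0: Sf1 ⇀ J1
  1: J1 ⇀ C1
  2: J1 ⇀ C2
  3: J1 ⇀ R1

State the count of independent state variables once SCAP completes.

2  (C1, C2 all integral)

b0 |Sf1  (Sf1: flow source, stroke at near end)
b1 |J1  (J1: bond 0 brought flow, rest push out)
b2 |J1  (common-f at J1 fixed by 0)
b3 |J1  (J1 flow already set via bond 0)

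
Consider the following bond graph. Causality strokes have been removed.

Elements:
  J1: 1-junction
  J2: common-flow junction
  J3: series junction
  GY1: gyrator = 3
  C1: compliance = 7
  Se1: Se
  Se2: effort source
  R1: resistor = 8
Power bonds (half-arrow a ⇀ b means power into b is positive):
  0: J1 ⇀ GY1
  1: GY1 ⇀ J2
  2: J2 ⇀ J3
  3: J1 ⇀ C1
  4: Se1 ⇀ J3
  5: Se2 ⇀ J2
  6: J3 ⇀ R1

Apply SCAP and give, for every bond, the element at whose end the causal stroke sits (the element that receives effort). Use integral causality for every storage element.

β0 |GY1
β1 |GY1
β2 |J2
β3 |J1
β4 |J3
β5 |J2
β6 |J3

β4 stroke at J3  (Se1: effort source, stroke at far end)
β5 stroke at J2  (source Se2 imposes e)
β3 stroke at J1  (C1 outputs effort q/C1)
β0 stroke at GY1  (only one flow-in slot at J1)
β1 stroke at GY1  (GY1 both-in/both-out from 0)
β2 stroke at J2  (J2 flow already set via bond 1)
β6 stroke at J3  (J3 flow already set via bond 2)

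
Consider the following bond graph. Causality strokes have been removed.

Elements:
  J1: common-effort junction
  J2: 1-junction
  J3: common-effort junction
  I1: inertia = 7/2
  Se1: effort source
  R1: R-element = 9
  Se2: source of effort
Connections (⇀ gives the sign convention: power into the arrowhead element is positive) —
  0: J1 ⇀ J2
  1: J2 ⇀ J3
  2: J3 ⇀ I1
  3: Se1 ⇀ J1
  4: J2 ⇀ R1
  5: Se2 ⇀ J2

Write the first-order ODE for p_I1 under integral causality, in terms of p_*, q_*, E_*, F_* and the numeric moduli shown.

bond 3 |J1  (Se1 (Se) sets effort on bond)
bond 5 |J2  (Se2: effort source, stroke at far end)
bond 0 |J2  (J1 effort already set via bond 3)
bond 2 |I1  (prefer integral on I1)
bond 1 |J3  (only one effort-in slot at J3)
bond 4 |J2  (1-jn J2 has f-setter on 1)

dp_I1/dt = E_Se1 + E_Se2 - 18*p_I1/7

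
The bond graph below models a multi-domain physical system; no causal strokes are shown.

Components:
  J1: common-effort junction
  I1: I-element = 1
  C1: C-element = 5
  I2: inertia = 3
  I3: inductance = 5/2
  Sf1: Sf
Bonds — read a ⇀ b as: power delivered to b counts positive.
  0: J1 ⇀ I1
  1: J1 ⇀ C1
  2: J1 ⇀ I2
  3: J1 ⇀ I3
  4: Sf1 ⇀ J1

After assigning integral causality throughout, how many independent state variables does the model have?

bond 4 |Sf1  (source Sf1 imposes f)
bond 0 |I1  (I1 outputs flow p/I1)
bond 1 |J1  (C1 integral (e out))
bond 2 |I2  (0-jn J1 has e-setter on 1)
bond 3 |I3  (J1 effort already set via bond 1)

4  (C1, I1, I2, I3 all integral)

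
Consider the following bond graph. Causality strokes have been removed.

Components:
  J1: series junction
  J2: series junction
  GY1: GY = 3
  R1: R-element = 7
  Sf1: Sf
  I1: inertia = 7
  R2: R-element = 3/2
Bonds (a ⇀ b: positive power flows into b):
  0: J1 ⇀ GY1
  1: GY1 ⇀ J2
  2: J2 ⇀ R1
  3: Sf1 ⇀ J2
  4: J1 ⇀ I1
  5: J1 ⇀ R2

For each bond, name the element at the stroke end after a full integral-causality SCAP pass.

b0 stroke at J1
b1 stroke at J2
b2 stroke at J2
b3 stroke at Sf1
b4 stroke at I1
b5 stroke at J1

#3 stroke→Sf1  (source Sf1 imposes f)
#1 stroke→J2  (J2: bond 3 brought flow, rest push out)
#2 stroke→J2  (J2 flow already set via bond 3)
#0 stroke→J1  (GY GY1: same side as bond 1)
#4 stroke→I1  (I1: I, integral causality)
#5 stroke→J1  (J1 flow already set via bond 4)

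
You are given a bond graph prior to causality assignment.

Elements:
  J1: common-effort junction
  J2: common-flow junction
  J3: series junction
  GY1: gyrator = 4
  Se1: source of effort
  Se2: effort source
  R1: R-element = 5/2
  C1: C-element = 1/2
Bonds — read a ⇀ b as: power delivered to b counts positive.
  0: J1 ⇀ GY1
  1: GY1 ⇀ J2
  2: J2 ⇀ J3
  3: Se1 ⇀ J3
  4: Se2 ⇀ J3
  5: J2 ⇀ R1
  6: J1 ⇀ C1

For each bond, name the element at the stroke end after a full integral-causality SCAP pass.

bond 0 →GY1
bond 1 →GY1
bond 2 →J2
bond 3 →J3
bond 4 →J3
bond 5 →J2
bond 6 →J1

β3 stroke→J3  (Se1: effort source, stroke at far end)
β4 stroke→J3  (Se2: effort source, stroke at far end)
β2 stroke→J2  (J3: last free bond brings flow in)
β6 stroke→J1  (C1 outputs effort q/C1)
β0 stroke→GY1  (common-e at J1 fixed by 6)
β1 stroke→GY1  (GY GY1: same side as bond 0)
β5 stroke→J2  (common-f at J2 fixed by 1)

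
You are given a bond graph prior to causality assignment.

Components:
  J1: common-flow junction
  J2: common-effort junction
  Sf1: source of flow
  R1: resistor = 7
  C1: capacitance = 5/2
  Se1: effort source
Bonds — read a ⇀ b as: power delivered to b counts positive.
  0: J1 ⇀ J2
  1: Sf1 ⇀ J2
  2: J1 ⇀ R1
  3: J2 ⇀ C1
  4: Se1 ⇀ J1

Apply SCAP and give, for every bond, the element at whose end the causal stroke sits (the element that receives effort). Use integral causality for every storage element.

b0 stroke at J1
b1 stroke at Sf1
b2 stroke at R1
b3 stroke at J2
b4 stroke at J1

bond 1 stroke at Sf1  (Sf1 fixes flow; stroke at Sf1)
bond 4 stroke at J1  (Se1 fixes effort; stroke away)
bond 3 stroke at J2  (C1 integral (e out))
bond 0 stroke at J1  (J2: bond 3 brought effort, rest push out)
bond 2 stroke at R1  (only one flow-in slot at J1)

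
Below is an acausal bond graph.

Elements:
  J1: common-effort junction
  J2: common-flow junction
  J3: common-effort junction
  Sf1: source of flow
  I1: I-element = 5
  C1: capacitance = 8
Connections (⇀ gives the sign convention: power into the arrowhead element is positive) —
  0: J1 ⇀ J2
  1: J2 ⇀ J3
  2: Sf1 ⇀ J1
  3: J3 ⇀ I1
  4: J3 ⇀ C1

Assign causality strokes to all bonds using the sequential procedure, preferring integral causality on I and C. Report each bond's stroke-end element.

#2 stroke→Sf1  (Sf1 fixes flow; stroke at Sf1)
#0 stroke→J1  (J1 needs exactly one e-in)
#1 stroke→J2  (common-f at J2 fixed by 0)
#3 stroke→I1  (I1 outputs flow p/I1)
#4 stroke→J3  (only one effort-in slot at J3)

β0 stroke at J1
β1 stroke at J2
β2 stroke at Sf1
β3 stroke at I1
β4 stroke at J3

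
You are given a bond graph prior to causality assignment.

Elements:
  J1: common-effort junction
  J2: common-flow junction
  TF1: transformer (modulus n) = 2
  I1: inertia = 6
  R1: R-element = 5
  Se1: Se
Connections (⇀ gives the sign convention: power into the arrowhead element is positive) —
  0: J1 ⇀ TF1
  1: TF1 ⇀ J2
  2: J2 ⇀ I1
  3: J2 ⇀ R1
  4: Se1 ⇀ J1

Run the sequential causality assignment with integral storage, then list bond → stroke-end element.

β0 |TF1
β1 |J2
β2 |I1
β3 |J2
β4 |J1

bond 4 |J1  (Se1 (Se) sets effort on bond)
bond 0 |TF1  (0-jn J1 has e-setter on 4)
bond 1 |J2  (through TF1, causality passes straight; one stroke at TF1)
bond 2 |I1  (I1: I, integral causality)
bond 3 |J2  (1-jn J2 has f-setter on 2)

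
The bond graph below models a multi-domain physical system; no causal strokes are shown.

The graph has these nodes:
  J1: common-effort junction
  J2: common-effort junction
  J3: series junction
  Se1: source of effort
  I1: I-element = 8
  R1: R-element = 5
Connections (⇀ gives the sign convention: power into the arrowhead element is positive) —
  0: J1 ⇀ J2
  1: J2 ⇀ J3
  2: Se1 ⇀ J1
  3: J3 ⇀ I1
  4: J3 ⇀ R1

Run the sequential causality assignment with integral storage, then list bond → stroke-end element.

b2 stroke→J1  (Se1: effort source, stroke at far end)
b0 stroke→J2  (0-jn J1 has e-setter on 2)
b1 stroke→J3  (J2: bond 0 brought effort, rest push out)
b3 stroke→I1  (prefer integral on I1)
b4 stroke→J3  (1-jn J3 has f-setter on 3)

β0 →J2
β1 →J3
β2 →J1
β3 →I1
β4 →J3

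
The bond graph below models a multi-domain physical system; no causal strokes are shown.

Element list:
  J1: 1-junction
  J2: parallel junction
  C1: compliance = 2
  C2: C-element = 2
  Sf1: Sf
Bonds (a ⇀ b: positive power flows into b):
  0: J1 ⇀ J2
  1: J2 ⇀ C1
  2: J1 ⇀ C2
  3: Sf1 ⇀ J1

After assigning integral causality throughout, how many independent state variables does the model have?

bond 3 →Sf1  (source Sf1 imposes f)
bond 0 →J1  (1-jn J1 has f-setter on 3)
bond 2 →J1  (1-jn J1 has f-setter on 3)
bond 1 →J2  (J2 needs exactly one e-in)

2  (C1, C2 all integral)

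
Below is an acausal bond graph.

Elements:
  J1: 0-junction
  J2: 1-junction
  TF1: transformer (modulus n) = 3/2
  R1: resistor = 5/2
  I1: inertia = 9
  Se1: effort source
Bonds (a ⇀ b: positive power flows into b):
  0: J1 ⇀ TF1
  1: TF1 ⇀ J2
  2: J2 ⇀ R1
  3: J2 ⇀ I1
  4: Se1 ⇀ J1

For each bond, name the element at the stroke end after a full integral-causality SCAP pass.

bond 0 stroke at TF1
bond 1 stroke at J2
bond 2 stroke at J2
bond 3 stroke at I1
bond 4 stroke at J1

#4 stroke at J1  (Se1: effort source, stroke at far end)
#0 stroke at TF1  (J1: bond 4 brought effort, rest push out)
#1 stroke at J2  (through TF1, causality passes straight; one stroke at TF1)
#3 stroke at I1  (I1: I, integral causality)
#2 stroke at J2  (J2: bond 3 brought flow, rest push out)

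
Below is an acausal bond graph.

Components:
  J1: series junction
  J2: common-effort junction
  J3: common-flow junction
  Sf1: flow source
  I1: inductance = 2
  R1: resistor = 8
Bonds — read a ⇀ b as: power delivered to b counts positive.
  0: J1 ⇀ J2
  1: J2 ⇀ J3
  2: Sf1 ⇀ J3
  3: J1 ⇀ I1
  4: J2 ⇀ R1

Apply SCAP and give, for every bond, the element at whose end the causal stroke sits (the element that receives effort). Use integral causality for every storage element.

β0 →J1
β1 →J3
β2 →Sf1
β3 →I1
β4 →J2

β2 stroke at Sf1  (Sf1 (Sf) sets flow on bond)
β1 stroke at J3  (J3: bond 2 brought flow, rest push out)
β3 stroke at I1  (prefer integral on I1)
β0 stroke at J1  (common-f at J1 fixed by 3)
β4 stroke at J2  (J2: last free bond brings effort in)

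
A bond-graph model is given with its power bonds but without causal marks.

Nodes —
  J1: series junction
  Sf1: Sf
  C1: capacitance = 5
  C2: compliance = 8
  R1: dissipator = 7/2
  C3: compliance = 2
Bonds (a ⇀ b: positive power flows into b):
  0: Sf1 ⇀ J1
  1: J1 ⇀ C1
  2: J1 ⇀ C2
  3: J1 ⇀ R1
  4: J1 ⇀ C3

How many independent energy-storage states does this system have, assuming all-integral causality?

β0 →Sf1  (source Sf1 imposes f)
β1 →J1  (J1: bond 0 brought flow, rest push out)
β2 →J1  (J1: bond 0 brought flow, rest push out)
β3 →J1  (J1: bond 0 brought flow, rest push out)
β4 →J1  (J1: bond 0 brought flow, rest push out)

3  (C1, C2, C3 all integral)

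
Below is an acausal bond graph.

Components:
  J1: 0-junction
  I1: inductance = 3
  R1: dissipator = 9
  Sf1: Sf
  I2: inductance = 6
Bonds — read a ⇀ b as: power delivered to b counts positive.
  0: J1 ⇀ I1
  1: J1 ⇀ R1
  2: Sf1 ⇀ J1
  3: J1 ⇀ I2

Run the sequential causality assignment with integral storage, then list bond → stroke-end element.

β0 |I1
β1 |J1
β2 |Sf1
β3 |I2

bond 2 stroke→Sf1  (source Sf1 imposes f)
bond 0 stroke→I1  (I1: I, integral causality)
bond 3 stroke→I2  (I2: I, integral causality)
bond 1 stroke→J1  (only one effort-in slot at J1)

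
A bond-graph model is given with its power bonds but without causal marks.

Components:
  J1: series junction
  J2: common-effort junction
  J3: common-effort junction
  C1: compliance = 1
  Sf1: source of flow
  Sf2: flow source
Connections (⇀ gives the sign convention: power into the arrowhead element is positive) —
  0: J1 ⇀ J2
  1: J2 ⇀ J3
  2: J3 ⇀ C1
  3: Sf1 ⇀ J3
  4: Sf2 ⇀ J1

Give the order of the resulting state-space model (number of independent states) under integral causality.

1  (C1 all integral)

#3 stroke→Sf1  (Sf1 (Sf) sets flow on bond)
#4 stroke→Sf2  (source Sf2 imposes f)
#0 stroke→J1  (J1: bond 4 brought flow, rest push out)
#1 stroke→J2  (only one effort-in slot at J2)
#2 stroke→J3  (only one effort-in slot at J3)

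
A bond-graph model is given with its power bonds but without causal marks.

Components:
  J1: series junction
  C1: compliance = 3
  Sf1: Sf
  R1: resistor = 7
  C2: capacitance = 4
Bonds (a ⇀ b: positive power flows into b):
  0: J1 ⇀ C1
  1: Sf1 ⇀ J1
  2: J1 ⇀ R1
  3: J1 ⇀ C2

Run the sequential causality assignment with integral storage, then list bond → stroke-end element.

β0 |J1
β1 |Sf1
β2 |J1
β3 |J1

b1 →Sf1  (Sf1: flow source, stroke at near end)
b0 →J1  (J1 flow already set via bond 1)
b2 →J1  (J1: bond 1 brought flow, rest push out)
b3 →J1  (J1 flow already set via bond 1)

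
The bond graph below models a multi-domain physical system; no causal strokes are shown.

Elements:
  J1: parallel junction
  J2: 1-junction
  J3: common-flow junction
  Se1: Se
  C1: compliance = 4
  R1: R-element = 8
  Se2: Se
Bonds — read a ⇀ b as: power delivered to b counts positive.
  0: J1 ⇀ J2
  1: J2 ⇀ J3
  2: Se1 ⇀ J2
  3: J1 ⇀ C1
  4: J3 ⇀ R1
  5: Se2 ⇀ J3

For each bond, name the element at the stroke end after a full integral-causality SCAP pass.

#0 |J2
#1 |J3
#2 |J2
#3 |J1
#4 |R1
#5 |J3

#2 stroke at J2  (Se1 (Se) sets effort on bond)
#5 stroke at J3  (Se2 fixes effort; stroke away)
#3 stroke at J1  (C1: C, integral causality)
#0 stroke at J2  (common-e at J1 fixed by 3)
#1 stroke at J3  (closing 1-jn rule on J2)
#4 stroke at R1  (J3 needs exactly one f-in)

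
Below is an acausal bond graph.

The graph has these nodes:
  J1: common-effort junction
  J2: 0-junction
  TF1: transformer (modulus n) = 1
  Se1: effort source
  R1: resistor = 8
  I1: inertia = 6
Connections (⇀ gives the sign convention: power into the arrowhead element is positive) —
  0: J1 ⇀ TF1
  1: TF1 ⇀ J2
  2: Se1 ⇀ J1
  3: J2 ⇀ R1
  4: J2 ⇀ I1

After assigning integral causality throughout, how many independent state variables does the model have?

β2 |J1  (Se1 fixes effort; stroke away)
β0 |TF1  (J1: bond 2 brought effort, rest push out)
β1 |J2  (through TF1, causality passes straight; one stroke at TF1)
β3 |R1  (J2 effort already set via bond 1)
β4 |I1  (common-e at J2 fixed by 1)

1  (I1 all integral)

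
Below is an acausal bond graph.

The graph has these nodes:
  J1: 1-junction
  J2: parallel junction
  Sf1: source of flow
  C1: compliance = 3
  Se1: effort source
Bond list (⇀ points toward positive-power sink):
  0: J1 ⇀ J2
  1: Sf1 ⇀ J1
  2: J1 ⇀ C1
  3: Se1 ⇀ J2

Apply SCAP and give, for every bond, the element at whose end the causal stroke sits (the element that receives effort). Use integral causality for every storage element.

#0 stroke→J1
#1 stroke→Sf1
#2 stroke→J1
#3 stroke→J2

#1 →Sf1  (source Sf1 imposes f)
#3 →J2  (Se1 (Se) sets effort on bond)
#0 →J1  (1-jn J1 has f-setter on 1)
#2 →J1  (1-jn J1 has f-setter on 1)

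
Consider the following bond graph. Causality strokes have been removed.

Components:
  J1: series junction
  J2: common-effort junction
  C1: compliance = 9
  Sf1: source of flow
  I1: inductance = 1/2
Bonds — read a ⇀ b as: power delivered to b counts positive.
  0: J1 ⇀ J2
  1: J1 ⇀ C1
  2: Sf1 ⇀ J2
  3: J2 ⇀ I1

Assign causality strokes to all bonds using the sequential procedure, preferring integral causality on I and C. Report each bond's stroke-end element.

b2 |Sf1  (Sf1: flow source, stroke at near end)
b1 |J1  (C1 outputs effort q/C1)
b0 |J2  (J1 needs exactly one f-in)
b3 |I1  (common-e at J2 fixed by 0)

#0 stroke at J2
#1 stroke at J1
#2 stroke at Sf1
#3 stroke at I1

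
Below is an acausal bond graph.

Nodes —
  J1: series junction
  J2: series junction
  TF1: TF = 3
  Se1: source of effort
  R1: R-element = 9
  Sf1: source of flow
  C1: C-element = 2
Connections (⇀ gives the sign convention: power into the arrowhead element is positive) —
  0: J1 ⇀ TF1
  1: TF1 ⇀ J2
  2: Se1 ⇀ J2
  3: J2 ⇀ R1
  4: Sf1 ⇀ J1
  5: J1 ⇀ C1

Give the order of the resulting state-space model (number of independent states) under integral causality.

1  (C1 all integral)

b2 stroke at J2  (Se1 (Se) sets effort on bond)
b4 stroke at Sf1  (Sf1 (Sf) sets flow on bond)
b0 stroke at J1  (1-jn J1 has f-setter on 4)
b5 stroke at J1  (common-f at J1 fixed by 4)
b1 stroke at TF1  (TF1: transformer flips bond 0)
b3 stroke at J2  (J2: bond 1 brought flow, rest push out)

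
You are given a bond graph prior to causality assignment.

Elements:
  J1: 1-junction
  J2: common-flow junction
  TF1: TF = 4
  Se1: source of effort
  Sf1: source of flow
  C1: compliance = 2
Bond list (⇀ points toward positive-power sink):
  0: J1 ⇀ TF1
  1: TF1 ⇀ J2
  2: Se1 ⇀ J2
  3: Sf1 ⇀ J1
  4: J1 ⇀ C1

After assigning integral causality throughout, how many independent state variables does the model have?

#2 stroke→J2  (Se1 (Se) sets effort on bond)
#3 stroke→Sf1  (Sf1: flow source, stroke at near end)
#0 stroke→J1  (J1 flow already set via bond 3)
#4 stroke→J1  (J1 flow already set via bond 3)
#1 stroke→TF1  (only one flow-in slot at J2)

1  (C1 all integral)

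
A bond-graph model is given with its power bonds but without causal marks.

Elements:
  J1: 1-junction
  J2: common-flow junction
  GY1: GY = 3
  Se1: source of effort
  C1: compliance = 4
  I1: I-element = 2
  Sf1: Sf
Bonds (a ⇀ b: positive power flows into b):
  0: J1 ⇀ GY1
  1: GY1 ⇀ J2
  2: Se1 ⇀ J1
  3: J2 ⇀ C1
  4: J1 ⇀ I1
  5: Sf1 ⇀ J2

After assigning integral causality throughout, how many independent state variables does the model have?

2  (C1, I1 all integral)

bond 2 stroke→J1  (source Se1 imposes e)
bond 5 stroke→Sf1  (Sf1 (Sf) sets flow on bond)
bond 1 stroke→J2  (1-jn J2 has f-setter on 5)
bond 3 stroke→J2  (common-f at J2 fixed by 5)
bond 0 stroke→J1  (GY GY1: same side as bond 1)
bond 4 stroke→I1  (J1 needs exactly one f-in)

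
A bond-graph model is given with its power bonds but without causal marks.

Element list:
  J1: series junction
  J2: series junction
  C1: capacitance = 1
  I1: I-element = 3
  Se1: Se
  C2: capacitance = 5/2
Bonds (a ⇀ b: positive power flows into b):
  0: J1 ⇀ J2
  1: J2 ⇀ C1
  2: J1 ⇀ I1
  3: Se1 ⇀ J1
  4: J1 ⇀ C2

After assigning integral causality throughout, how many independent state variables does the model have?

3  (C1, C2, I1 all integral)

#3 →J1  (Se1 (Se) sets effort on bond)
#1 →J2  (prefer integral on C1)
#0 →J1  (J2: last free bond brings flow in)
#2 →I1  (prefer integral on I1)
#4 →J1  (J1: bond 2 brought flow, rest push out)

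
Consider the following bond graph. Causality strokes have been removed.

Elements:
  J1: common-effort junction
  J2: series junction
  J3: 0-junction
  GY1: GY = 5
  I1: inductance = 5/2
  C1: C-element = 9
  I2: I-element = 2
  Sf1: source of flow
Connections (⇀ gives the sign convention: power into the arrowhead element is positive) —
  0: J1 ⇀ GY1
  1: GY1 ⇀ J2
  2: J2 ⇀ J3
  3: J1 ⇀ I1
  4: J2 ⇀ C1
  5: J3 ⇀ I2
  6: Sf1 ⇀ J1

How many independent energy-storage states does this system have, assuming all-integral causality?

β6 stroke→Sf1  (Sf1: flow source, stroke at near end)
β3 stroke→I1  (I1: I, integral causality)
β0 stroke→J1  (only one effort-in slot at J1)
β1 stroke→J2  (through GY1, causality inverts; strokes same side of GY1)
β4 stroke→J2  (C1 outputs effort q/C1)
β2 stroke→J3  (closing 1-jn rule on J2)
β5 stroke→I2  (common-e at J3 fixed by 2)

3  (C1, I1, I2 all integral)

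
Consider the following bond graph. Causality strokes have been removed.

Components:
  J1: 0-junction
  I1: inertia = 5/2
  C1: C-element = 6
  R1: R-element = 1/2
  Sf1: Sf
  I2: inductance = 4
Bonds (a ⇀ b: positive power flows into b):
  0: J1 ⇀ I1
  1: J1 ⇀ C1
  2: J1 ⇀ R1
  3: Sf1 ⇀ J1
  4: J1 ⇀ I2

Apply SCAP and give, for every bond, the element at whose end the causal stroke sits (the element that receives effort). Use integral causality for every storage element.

b3 |Sf1  (Sf1 (Sf) sets flow on bond)
b0 |I1  (I1 outputs flow p/I1)
b1 |J1  (C1 outputs effort q/C1)
b2 |R1  (J1 effort already set via bond 1)
b4 |I2  (J1: bond 1 brought effort, rest push out)

β0 stroke→I1
β1 stroke→J1
β2 stroke→R1
β3 stroke→Sf1
β4 stroke→I2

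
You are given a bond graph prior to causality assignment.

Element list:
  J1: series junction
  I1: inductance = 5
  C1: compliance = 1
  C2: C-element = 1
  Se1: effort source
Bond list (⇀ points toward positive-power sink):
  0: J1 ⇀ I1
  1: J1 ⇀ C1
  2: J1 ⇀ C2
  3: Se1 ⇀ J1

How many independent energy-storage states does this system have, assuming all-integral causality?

3  (C1, C2, I1 all integral)

β3 →J1  (Se1 fixes effort; stroke away)
β0 →I1  (I1 outputs flow p/I1)
β1 →J1  (1-jn J1 has f-setter on 0)
β2 →J1  (common-f at J1 fixed by 0)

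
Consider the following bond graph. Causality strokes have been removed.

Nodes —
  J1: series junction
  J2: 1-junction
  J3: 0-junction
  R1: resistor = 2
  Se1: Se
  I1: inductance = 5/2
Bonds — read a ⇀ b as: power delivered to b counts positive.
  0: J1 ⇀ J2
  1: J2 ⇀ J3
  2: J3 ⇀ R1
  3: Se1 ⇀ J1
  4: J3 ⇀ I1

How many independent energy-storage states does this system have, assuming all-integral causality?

β3 →J1  (source Se1 imposes e)
β0 →J2  (J1 needs exactly one f-in)
β1 →J3  (J2 needs exactly one f-in)
β2 →R1  (J3: bond 1 brought effort, rest push out)
β4 →I1  (common-e at J3 fixed by 1)

1  (I1 all integral)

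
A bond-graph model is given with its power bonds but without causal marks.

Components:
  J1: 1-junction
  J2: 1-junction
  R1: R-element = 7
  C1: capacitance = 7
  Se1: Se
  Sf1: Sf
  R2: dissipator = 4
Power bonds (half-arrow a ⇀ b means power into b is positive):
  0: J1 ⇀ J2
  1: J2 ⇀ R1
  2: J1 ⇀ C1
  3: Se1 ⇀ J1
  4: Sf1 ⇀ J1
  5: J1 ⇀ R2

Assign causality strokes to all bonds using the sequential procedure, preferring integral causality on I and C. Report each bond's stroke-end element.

β3 →J1  (Se1 (Se) sets effort on bond)
β4 →Sf1  (source Sf1 imposes f)
β0 →J1  (1-jn J1 has f-setter on 4)
β2 →J1  (common-f at J1 fixed by 4)
β5 →J1  (J1: bond 4 brought flow, rest push out)
β1 →J2  (J2: bond 0 brought flow, rest push out)

b0 stroke→J1
b1 stroke→J2
b2 stroke→J1
b3 stroke→J1
b4 stroke→Sf1
b5 stroke→J1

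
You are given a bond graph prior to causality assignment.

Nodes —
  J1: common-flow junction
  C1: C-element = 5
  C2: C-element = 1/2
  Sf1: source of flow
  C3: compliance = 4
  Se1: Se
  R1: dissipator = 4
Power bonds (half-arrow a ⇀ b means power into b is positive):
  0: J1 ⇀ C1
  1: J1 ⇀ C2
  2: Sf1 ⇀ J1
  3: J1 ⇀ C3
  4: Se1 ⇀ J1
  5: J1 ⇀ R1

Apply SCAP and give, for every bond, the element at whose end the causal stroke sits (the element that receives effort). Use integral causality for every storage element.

b0 |J1
b1 |J1
b2 |Sf1
b3 |J1
b4 |J1
b5 |J1

β2 stroke at Sf1  (Sf1 (Sf) sets flow on bond)
β4 stroke at J1  (Se1 fixes effort; stroke away)
β0 stroke at J1  (J1 flow already set via bond 2)
β1 stroke at J1  (1-jn J1 has f-setter on 2)
β3 stroke at J1  (1-jn J1 has f-setter on 2)
β5 stroke at J1  (J1 flow already set via bond 2)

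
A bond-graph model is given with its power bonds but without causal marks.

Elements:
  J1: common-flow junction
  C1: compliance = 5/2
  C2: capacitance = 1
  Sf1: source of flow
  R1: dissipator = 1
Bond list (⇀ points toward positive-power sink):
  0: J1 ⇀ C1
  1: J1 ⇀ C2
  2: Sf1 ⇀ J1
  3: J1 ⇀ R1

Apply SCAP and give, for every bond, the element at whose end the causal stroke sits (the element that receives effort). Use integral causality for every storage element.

bond 0 stroke→J1
bond 1 stroke→J1
bond 2 stroke→Sf1
bond 3 stroke→J1

bond 2 |Sf1  (Sf1 (Sf) sets flow on bond)
bond 0 |J1  (common-f at J1 fixed by 2)
bond 1 |J1  (J1: bond 2 brought flow, rest push out)
bond 3 |J1  (J1: bond 2 brought flow, rest push out)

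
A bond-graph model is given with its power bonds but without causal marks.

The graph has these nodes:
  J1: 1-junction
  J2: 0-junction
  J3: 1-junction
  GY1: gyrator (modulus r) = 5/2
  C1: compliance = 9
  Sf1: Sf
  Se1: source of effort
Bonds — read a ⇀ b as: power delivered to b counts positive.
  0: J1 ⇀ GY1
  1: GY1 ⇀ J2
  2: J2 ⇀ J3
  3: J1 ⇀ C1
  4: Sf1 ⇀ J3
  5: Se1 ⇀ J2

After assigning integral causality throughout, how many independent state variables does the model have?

1  (C1 all integral)

b4 |Sf1  (source Sf1 imposes f)
b5 |J2  (Se1: effort source, stroke at far end)
b1 |GY1  (J2: bond 5 brought effort, rest push out)
b2 |J3  (common-e at J2 fixed by 5)
b0 |GY1  (GY1: gyrator matches bond 1)
b3 |J1  (J1: bond 0 brought flow, rest push out)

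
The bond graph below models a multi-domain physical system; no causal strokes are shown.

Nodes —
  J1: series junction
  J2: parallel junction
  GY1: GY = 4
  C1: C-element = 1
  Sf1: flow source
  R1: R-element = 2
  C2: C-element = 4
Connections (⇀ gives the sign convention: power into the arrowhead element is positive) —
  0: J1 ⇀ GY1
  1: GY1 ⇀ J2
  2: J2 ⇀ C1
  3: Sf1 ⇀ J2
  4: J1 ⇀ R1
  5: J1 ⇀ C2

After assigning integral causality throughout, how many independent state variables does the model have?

2  (C1, C2 all integral)

β3 →Sf1  (Sf1: flow source, stroke at near end)
β2 →J2  (C1 integral (e out))
β1 →GY1  (0-jn J2 has e-setter on 2)
β0 →GY1  (GY1: gyrator matches bond 1)
β4 →J1  (common-f at J1 fixed by 0)
β5 →J1  (common-f at J1 fixed by 0)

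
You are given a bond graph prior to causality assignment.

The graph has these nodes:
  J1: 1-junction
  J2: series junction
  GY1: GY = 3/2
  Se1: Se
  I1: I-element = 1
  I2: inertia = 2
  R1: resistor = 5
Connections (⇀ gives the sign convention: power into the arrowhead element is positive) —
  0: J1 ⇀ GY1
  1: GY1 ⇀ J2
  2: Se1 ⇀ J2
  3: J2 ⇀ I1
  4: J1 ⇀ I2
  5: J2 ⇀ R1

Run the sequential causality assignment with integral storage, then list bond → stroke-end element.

bond 0 |J1
bond 1 |J2
bond 2 |J2
bond 3 |I1
bond 4 |I2
bond 5 |J2

β2 →J2  (Se1 (Se) sets effort on bond)
β3 →I1  (prefer integral on I1)
β1 →J2  (1-jn J2 has f-setter on 3)
β5 →J2  (J2: bond 3 brought flow, rest push out)
β0 →J1  (GY1 both-in/both-out from 1)
β4 →I2  (J1: last free bond brings flow in)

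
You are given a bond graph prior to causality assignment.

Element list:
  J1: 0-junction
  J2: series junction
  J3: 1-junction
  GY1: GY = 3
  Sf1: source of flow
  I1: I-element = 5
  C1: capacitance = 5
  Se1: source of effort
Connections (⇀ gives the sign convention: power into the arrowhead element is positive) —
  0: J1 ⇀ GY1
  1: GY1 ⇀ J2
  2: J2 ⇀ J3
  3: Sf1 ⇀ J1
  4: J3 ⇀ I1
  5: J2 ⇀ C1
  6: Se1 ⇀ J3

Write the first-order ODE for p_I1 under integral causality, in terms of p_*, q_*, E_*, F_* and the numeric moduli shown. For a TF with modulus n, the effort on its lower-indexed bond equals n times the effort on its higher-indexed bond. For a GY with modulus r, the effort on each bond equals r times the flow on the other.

dp_I1/dt = E_Se1 + 3*F_Sf1 - q_C1/5

bond 3 |Sf1  (Sf1 (Sf) sets flow on bond)
bond 6 |J3  (source Se1 imposes e)
bond 0 |J1  (only one effort-in slot at J1)
bond 1 |J2  (GY GY1: same side as bond 0)
bond 4 |I1  (I1 integral (f out))
bond 2 |J3  (J3: bond 4 brought flow, rest push out)
bond 5 |J2  (J2 flow already set via bond 2)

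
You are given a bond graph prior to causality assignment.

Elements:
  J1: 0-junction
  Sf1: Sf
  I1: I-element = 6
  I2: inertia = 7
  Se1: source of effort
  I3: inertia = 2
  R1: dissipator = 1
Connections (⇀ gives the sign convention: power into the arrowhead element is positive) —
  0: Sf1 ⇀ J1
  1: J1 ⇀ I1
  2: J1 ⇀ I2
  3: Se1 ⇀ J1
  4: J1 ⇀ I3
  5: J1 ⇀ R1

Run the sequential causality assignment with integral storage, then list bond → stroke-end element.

#0 stroke at Sf1  (Sf1: flow source, stroke at near end)
#3 stroke at J1  (source Se1 imposes e)
#1 stroke at I1  (common-e at J1 fixed by 3)
#2 stroke at I2  (common-e at J1 fixed by 3)
#4 stroke at I3  (J1 effort already set via bond 3)
#5 stroke at R1  (J1 effort already set via bond 3)

b0 |Sf1
b1 |I1
b2 |I2
b3 |J1
b4 |I3
b5 |R1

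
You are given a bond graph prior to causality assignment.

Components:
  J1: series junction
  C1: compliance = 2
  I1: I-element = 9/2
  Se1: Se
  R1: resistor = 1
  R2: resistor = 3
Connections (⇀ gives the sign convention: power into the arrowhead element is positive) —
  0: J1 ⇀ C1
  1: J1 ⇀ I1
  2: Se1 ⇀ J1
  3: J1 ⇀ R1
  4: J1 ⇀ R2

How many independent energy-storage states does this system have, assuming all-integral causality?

2  (C1, I1 all integral)

β2 stroke→J1  (Se1 fixes effort; stroke away)
β0 stroke→J1  (C1 integral (e out))
β1 stroke→I1  (I1 outputs flow p/I1)
β3 stroke→J1  (J1: bond 1 brought flow, rest push out)
β4 stroke→J1  (1-jn J1 has f-setter on 1)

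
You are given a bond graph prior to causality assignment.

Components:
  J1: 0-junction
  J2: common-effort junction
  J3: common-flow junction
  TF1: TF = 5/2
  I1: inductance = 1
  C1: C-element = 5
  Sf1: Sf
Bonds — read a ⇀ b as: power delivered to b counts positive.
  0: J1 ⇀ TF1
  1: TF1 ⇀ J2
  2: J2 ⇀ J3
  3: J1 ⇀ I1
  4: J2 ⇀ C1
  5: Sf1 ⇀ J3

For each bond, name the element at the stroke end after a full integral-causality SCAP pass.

bond 5 stroke→Sf1  (Sf1 fixes flow; stroke at Sf1)
bond 2 stroke→J3  (J3: bond 5 brought flow, rest push out)
bond 3 stroke→I1  (I1: I, integral causality)
bond 0 stroke→J1  (only one effort-in slot at J1)
bond 1 stroke→TF1  (through TF1, causality passes straight; one stroke at TF1)
bond 4 stroke→J2  (J2 needs exactly one e-in)

bond 0 |J1
bond 1 |TF1
bond 2 |J3
bond 3 |I1
bond 4 |J2
bond 5 |Sf1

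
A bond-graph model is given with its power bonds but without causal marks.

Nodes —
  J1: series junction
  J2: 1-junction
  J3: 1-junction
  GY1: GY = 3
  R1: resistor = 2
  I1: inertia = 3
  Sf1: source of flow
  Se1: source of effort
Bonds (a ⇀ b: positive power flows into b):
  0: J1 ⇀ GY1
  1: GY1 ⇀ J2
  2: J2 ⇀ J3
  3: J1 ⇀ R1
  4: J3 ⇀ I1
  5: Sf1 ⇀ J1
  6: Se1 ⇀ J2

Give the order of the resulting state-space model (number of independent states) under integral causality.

b5 |Sf1  (Sf1 fixes flow; stroke at Sf1)
b6 |J2  (Se1 (Se) sets effort on bond)
b0 |J1  (1-jn J1 has f-setter on 5)
b3 |J1  (common-f at J1 fixed by 5)
b1 |J2  (through GY1, causality inverts; strokes same side of GY1)
b2 |J3  (closing 1-jn rule on J2)
b4 |I1  (only one flow-in slot at J3)

1  (I1 all integral)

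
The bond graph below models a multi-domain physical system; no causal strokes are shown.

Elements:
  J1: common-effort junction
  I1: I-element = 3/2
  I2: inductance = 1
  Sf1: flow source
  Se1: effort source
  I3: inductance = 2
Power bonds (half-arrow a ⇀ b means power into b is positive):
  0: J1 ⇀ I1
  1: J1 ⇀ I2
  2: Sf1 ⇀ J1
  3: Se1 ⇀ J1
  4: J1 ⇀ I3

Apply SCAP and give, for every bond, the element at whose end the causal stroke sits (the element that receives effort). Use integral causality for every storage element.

#0 stroke→I1
#1 stroke→I2
#2 stroke→Sf1
#3 stroke→J1
#4 stroke→I3

#2 →Sf1  (Sf1 (Sf) sets flow on bond)
#3 →J1  (Se1 (Se) sets effort on bond)
#0 →I1  (common-e at J1 fixed by 3)
#1 →I2  (common-e at J1 fixed by 3)
#4 →I3  (0-jn J1 has e-setter on 3)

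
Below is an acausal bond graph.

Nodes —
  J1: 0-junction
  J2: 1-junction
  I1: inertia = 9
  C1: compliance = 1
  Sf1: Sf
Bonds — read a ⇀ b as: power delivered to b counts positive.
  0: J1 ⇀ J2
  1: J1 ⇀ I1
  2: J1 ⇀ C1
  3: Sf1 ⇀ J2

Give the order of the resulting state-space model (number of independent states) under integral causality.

2  (C1, I1 all integral)

bond 3 →Sf1  (source Sf1 imposes f)
bond 0 →J2  (J2: bond 3 brought flow, rest push out)
bond 1 →I1  (I1 integral (f out))
bond 2 →J1  (J1 needs exactly one e-in)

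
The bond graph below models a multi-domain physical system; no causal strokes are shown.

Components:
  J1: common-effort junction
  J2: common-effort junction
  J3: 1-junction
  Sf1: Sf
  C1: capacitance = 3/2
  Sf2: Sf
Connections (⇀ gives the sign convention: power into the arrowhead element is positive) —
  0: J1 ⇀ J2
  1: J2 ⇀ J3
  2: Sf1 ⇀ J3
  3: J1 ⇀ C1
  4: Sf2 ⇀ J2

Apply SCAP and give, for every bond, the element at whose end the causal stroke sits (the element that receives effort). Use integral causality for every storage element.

β2 stroke→Sf1  (source Sf1 imposes f)
β4 stroke→Sf2  (Sf2: flow source, stroke at near end)
β1 stroke→J3  (1-jn J3 has f-setter on 2)
β0 stroke→J2  (J2: last free bond brings effort in)
β3 stroke→J1  (closing 0-jn rule on J1)

b0 stroke→J2
b1 stroke→J3
b2 stroke→Sf1
b3 stroke→J1
b4 stroke→Sf2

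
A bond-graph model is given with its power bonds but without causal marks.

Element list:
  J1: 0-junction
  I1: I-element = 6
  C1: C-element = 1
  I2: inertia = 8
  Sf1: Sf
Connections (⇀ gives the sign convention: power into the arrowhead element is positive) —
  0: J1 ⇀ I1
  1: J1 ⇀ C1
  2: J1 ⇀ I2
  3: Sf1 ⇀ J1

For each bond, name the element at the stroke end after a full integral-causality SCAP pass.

bond 3 →Sf1  (source Sf1 imposes f)
bond 0 →I1  (prefer integral on I1)
bond 1 →J1  (C1 outputs effort q/C1)
bond 2 →I2  (J1: bond 1 brought effort, rest push out)

β0 →I1
β1 →J1
β2 →I2
β3 →Sf1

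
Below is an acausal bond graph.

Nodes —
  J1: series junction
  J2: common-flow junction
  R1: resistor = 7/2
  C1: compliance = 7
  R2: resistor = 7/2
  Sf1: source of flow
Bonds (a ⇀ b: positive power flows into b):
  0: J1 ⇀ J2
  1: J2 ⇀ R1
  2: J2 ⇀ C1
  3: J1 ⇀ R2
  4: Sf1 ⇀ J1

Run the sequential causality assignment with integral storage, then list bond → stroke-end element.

bond 4 |Sf1  (source Sf1 imposes f)
bond 0 |J1  (J1 flow already set via bond 4)
bond 3 |J1  (common-f at J1 fixed by 4)
bond 1 |J2  (common-f at J2 fixed by 0)
bond 2 |J2  (J2 flow already set via bond 0)

bond 0 |J1
bond 1 |J2
bond 2 |J2
bond 3 |J1
bond 4 |Sf1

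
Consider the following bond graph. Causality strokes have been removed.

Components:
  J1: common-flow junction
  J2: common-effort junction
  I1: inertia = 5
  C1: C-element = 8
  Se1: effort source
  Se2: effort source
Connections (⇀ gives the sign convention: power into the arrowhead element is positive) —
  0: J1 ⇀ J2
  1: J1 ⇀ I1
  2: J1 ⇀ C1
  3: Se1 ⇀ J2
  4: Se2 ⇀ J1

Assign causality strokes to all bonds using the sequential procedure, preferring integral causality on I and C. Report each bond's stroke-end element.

bond 0 →J1
bond 1 →I1
bond 2 →J1
bond 3 →J2
bond 4 →J1

#3 →J2  (source Se1 imposes e)
#4 →J1  (Se2: effort source, stroke at far end)
#0 →J1  (0-jn J2 has e-setter on 3)
#1 →I1  (I1: I, integral causality)
#2 →J1  (J1: bond 1 brought flow, rest push out)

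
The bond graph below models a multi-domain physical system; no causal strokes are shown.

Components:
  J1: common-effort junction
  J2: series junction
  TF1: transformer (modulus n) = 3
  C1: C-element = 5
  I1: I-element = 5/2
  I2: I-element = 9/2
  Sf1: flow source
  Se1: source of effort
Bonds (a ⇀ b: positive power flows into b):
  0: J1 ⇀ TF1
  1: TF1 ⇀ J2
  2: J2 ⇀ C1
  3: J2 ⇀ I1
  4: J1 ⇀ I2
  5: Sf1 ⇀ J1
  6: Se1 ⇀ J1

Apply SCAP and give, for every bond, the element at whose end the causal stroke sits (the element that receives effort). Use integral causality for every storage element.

β0 stroke→TF1
β1 stroke→J2
β2 stroke→J2
β3 stroke→I1
β4 stroke→I2
β5 stroke→Sf1
β6 stroke→J1

b5 stroke→Sf1  (Sf1: flow source, stroke at near end)
b6 stroke→J1  (Se1 (Se) sets effort on bond)
b0 stroke→TF1  (common-e at J1 fixed by 6)
b4 stroke→I2  (J1 effort already set via bond 6)
b1 stroke→J2  (TF TF1: opposite of bond 0)
b2 stroke→J2  (C1 integral (e out))
b3 stroke→I1  (J2: last free bond brings flow in)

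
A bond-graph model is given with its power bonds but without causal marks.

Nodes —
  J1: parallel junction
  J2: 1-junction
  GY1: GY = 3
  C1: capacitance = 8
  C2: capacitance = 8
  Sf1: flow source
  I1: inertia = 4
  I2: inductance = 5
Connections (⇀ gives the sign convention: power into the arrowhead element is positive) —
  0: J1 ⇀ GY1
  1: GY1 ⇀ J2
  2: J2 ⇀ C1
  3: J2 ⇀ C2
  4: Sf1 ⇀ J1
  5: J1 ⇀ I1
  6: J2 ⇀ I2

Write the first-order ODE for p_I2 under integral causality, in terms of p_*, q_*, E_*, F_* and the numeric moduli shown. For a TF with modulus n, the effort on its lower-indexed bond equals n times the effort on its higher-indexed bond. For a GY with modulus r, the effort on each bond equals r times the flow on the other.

#4 stroke at Sf1  (Sf1: flow source, stroke at near end)
#2 stroke at J2  (prefer integral on C1)
#3 stroke at J2  (C2: C, integral causality)
#5 stroke at I1  (prefer integral on I1)
#0 stroke at J1  (J1: last free bond brings effort in)
#1 stroke at J2  (through GY1, causality inverts; strokes same side of GY1)
#6 stroke at I2  (J2: last free bond brings flow in)

dp_I2/dt = 3*F_Sf1 - 3*p_I1/4 - q_C1/8 - q_C2/8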